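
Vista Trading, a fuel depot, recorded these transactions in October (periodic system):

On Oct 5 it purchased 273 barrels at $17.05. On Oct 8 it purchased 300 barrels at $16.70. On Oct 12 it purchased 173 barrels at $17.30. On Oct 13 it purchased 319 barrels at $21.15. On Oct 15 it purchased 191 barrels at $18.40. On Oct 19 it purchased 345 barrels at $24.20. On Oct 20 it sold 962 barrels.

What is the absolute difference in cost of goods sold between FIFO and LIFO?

FIFO COGS: 273 @ $17.05 + 300 @ $16.70 + 173 @ $17.30 + 216 @ $21.15 = $17,225.95
LIFO COGS: 345 @ $24.20 + 191 @ $18.40 + 319 @ $21.15 + 107 @ $17.30 = $20,461.35
Difference = |$17,225.95 − $20,461.35| = $3,235.40

$3,235.40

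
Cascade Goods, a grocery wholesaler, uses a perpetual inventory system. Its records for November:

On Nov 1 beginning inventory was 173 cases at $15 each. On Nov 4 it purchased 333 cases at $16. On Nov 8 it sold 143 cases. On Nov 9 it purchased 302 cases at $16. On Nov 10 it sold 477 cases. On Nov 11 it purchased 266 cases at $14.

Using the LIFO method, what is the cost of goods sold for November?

COGS = $9,920

Nov 8, 143 sold [LIFO — newest first]: 143 @ $16 = $2,288
Nov 10, 477 sold [LIFO — newest first]: 302 @ $16 + 175 @ $16 = $7,632
Total COGS = $2,288 + $7,632 = $9,920
Ending inventory: 173 @ $15 + 15 @ $16 + 266 @ $14 = $6,559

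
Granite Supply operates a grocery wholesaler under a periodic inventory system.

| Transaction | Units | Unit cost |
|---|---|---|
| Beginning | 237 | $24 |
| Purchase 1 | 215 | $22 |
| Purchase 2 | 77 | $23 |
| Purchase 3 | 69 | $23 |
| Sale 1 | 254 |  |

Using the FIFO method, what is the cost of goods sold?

COGS = $6,062

Sale 1 (254) [FIFO — oldest first]: 237 @ $24 + 17 @ $22 = $6,062
Ending inventory: 198 @ $22 + 77 @ $23 + 69 @ $23 = $7,714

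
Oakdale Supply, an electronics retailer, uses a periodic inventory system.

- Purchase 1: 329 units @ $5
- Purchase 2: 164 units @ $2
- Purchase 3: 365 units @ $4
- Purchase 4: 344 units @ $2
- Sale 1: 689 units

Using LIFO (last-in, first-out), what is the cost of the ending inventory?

Sale 1 (689) [LIFO — newest first]: 344 @ $2 + 345 @ $4 = $2,068
Ending inventory: 329 @ $5 + 164 @ $2 + 20 @ $4 = $2,053
Check: goods available $4,121 = COGS $2,068 + ending $2,053

Ending inventory = $2,053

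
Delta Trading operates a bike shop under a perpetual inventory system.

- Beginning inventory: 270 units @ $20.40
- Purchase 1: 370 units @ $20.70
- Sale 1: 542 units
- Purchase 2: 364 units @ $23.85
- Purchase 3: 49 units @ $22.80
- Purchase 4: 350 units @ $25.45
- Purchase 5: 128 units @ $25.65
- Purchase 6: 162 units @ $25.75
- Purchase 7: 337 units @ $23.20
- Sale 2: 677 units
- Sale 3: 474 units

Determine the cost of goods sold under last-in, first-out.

COGS = $39,446.85

Sale 1 (542) [LIFO — newest first]: 370 @ $20.70 + 172 @ $20.40 = $11,167.80
Sale 2 (677) [LIFO — newest first]: 337 @ $23.20 + 162 @ $25.75 + 128 @ $25.65 + 50 @ $25.45 = $16,545.60
Sale 3 (474) [LIFO — newest first]: 300 @ $25.45 + 49 @ $22.80 + 125 @ $23.85 = $11,733.45
Total COGS = $11,167.80 + $16,545.60 + $11,733.45 = $39,446.85
Ending inventory: 98 @ $20.40 + 239 @ $23.85 = $7,699.35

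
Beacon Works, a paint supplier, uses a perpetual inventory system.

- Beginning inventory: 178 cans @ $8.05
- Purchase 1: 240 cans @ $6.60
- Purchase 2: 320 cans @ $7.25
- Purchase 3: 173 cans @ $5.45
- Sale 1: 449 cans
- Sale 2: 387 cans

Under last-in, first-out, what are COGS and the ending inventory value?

Sale 1 (449) [LIFO — newest first]: 173 @ $5.45 + 276 @ $7.25 = $2,943.85
Sale 2 (387) [LIFO — newest first]: 44 @ $7.25 + 240 @ $6.60 + 103 @ $8.05 = $2,732.15
Total COGS = $2,943.85 + $2,732.15 = $5,676.00
Ending inventory: 75 @ $8.05 = $603.75

COGS = $5,676.00; ending inventory = $603.75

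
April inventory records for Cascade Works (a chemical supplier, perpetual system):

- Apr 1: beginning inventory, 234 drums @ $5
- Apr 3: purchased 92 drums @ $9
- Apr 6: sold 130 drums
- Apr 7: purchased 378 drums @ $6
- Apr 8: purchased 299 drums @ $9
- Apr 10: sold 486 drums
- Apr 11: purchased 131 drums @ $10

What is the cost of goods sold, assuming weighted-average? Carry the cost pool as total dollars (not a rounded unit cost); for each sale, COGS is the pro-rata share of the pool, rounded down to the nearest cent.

After Apr 1: 234 on hand, pool $1,170.00 (≈ $5.0000 each)
After Apr 3: 326 on hand, pool $1,998.00 (≈ $6.1288 each)
Apr 6, sell 130: 130/326 × $1,998.00 → $796.74
After Apr 7: 574 on hand, pool $3,469.26 (≈ $6.0440 each)
After Apr 8: 873 on hand, pool $6,160.26 (≈ $7.0564 each)
Apr 10, sell 486: 486/873 × $6,160.26 → $3,429.42
After Apr 11: 518 on hand, pool $4,040.84 (≈ $7.8008 each)
Total COGS = $796.74 + $3,429.42 = $4,226.16
Ending inventory (cost pool remaining) = $4,040.84

COGS = $4,226.16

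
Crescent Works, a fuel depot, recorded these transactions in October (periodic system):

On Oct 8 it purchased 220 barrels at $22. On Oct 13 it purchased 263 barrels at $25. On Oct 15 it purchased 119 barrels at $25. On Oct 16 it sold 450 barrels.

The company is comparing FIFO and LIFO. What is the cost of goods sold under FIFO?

FIFO COGS: 220 @ $22 + 230 @ $25 = $10,590
LIFO COGS: 119 @ $25 + 263 @ $25 + 68 @ $22 = $11,046

COGS = $10,590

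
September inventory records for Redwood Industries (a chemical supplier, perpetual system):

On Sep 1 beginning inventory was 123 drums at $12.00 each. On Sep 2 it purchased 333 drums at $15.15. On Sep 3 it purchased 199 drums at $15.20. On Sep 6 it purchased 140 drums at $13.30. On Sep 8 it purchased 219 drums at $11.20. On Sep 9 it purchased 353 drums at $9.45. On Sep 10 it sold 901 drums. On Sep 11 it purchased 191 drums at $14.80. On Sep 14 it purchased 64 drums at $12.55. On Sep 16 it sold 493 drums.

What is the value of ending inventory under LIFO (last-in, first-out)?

Ending inventory = $3,066.75

Sep 10, 901 sold [LIFO — newest first]: 353 @ $9.45 + 219 @ $11.20 + 140 @ $13.30 + 189 @ $15.20 = $10,523.45
Sep 16, 493 sold [LIFO — newest first]: 64 @ $12.55 + 191 @ $14.80 + 10 @ $15.20 + 228 @ $15.15 = $7,236.20
Total COGS = $10,523.45 + $7,236.20 = $17,759.65
Ending inventory: 123 @ $12.00 + 105 @ $15.15 = $3,066.75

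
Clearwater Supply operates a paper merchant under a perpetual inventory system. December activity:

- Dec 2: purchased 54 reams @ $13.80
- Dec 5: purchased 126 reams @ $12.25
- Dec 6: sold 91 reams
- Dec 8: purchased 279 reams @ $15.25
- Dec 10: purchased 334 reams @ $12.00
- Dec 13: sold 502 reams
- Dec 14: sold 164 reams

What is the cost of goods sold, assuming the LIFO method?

Dec 6, 91 sold [LIFO — newest first]: 91 @ $12.25 = $1,114.75
Dec 13, 502 sold [LIFO — newest first]: 334 @ $12.00 + 168 @ $15.25 = $6,570.00
Dec 14, 164 sold [LIFO — newest first]: 111 @ $15.25 + 35 @ $12.25 + 18 @ $13.80 = $2,369.90
Total COGS = $1,114.75 + $6,570.00 + $2,369.90 = $10,054.65
Ending inventory: 36 @ $13.80 = $496.80
Check: goods available $10,551.45 = COGS $10,054.65 + ending $496.80

COGS = $10,054.65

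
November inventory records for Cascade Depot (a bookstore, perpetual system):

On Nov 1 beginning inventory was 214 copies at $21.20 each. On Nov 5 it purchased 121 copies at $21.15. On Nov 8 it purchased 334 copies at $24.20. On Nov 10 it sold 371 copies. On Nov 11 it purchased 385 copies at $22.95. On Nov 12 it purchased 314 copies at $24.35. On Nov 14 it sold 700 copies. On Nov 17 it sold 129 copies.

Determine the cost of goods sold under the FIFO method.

COGS = $27,569.60

Nov 10, 371 sold [FIFO — oldest first]: 214 @ $21.20 + 121 @ $21.15 + 36 @ $24.20 = $7,967.15
Nov 14, 700 sold [FIFO — oldest first]: 298 @ $24.20 + 385 @ $22.95 + 17 @ $24.35 = $16,461.30
Nov 17, 129 sold [FIFO — oldest first]: 129 @ $24.35 = $3,141.15
Total COGS = $7,967.15 + $16,461.30 + $3,141.15 = $27,569.60
Ending inventory: 168 @ $24.35 = $4,090.80
Check: goods available $31,660.40 = COGS $27,569.60 + ending $4,090.80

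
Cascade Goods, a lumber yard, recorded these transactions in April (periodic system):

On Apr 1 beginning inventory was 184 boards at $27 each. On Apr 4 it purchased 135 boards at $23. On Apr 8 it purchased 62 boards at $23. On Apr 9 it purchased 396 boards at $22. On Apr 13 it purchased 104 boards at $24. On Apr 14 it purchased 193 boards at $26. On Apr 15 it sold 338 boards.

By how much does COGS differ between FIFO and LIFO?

$94

FIFO COGS: 184 @ $27 + 135 @ $23 + 19 @ $23 = $8,510
LIFO COGS: 193 @ $26 + 104 @ $24 + 41 @ $22 = $8,416
Difference = |$8,510 − $8,416| = $94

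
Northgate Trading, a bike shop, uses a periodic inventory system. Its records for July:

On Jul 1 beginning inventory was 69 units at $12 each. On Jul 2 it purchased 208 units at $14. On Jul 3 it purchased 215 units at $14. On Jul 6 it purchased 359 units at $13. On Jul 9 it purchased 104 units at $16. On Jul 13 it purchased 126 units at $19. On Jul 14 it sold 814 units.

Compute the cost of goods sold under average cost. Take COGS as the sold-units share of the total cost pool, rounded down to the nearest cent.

Jul 14, sell 814: 814/1081 × $15,475.00 → $11,652.77
Ending inventory (cost pool remaining) = $3,822.23

COGS = $11,652.77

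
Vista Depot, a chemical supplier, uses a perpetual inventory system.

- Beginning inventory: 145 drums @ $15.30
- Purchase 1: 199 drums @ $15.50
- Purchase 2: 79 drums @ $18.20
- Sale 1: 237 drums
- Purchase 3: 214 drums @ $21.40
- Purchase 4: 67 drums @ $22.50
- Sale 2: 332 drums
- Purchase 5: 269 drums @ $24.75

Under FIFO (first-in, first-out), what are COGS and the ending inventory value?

COGS = $9,865.20; ending inventory = $9,620.45

Sale 1 (237) [FIFO — oldest first]: 145 @ $15.30 + 92 @ $15.50 = $3,644.50
Sale 2 (332) [FIFO — oldest first]: 107 @ $15.50 + 79 @ $18.20 + 146 @ $21.40 = $6,220.70
Total COGS = $3,644.50 + $6,220.70 = $9,865.20
Ending inventory: 68 @ $21.40 + 67 @ $22.50 + 269 @ $24.75 = $9,620.45
Check: goods available $19,485.65 = COGS $9,865.20 + ending $9,620.45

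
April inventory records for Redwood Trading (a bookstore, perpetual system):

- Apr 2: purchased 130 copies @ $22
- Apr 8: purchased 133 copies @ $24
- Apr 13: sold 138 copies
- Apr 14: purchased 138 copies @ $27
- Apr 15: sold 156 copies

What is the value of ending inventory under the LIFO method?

Apr 13, 138 sold [LIFO — newest first]: 133 @ $24 + 5 @ $22 = $3,302
Apr 15, 156 sold [LIFO — newest first]: 138 @ $27 + 18 @ $22 = $4,122
Total COGS = $3,302 + $4,122 = $7,424
Ending inventory: 107 @ $22 = $2,354

Ending inventory = $2,354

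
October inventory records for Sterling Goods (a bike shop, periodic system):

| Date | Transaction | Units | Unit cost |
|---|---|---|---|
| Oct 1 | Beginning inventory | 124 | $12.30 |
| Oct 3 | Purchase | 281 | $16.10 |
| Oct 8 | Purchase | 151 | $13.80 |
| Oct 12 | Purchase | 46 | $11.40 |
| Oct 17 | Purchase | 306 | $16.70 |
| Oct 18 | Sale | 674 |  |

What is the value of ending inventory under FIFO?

Ending inventory = $3,907.80

Oct 18, 674 sold [FIFO — oldest first]: 124 @ $12.30 + 281 @ $16.10 + 151 @ $13.80 + 46 @ $11.40 + 72 @ $16.70 = $9,859.90
Ending inventory: 234 @ $16.70 = $3,907.80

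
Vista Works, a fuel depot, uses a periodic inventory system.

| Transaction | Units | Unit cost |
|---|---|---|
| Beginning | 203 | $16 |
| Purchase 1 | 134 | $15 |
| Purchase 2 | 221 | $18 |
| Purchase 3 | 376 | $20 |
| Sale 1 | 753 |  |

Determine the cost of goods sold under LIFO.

COGS = $13,860

Sale 1 (753) [LIFO — newest first]: 376 @ $20 + 221 @ $18 + 134 @ $15 + 22 @ $16 = $13,860
Ending inventory: 181 @ $16 = $2,896
Check: goods available $16,756 = COGS $13,860 + ending $2,896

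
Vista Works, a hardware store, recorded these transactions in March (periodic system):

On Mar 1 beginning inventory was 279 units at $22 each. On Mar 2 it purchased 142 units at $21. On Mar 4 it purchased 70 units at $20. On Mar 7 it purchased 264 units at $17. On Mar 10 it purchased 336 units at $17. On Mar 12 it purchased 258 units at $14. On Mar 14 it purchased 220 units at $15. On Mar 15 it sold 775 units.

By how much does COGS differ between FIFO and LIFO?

FIFO COGS: 279 @ $22 + 142 @ $21 + 70 @ $20 + 264 @ $17 + 20 @ $17 = $15,348
LIFO COGS: 220 @ $15 + 258 @ $14 + 297 @ $17 = $11,961
Difference = |$15,348 − $11,961| = $3,387

$3,387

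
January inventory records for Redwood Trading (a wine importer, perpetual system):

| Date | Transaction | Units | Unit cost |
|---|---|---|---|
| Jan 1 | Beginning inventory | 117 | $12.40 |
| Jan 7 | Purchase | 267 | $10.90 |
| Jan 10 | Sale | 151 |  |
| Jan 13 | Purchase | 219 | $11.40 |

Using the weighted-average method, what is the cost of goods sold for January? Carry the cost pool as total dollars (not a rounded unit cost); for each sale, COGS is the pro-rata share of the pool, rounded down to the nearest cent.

COGS = $1,714.91

After Jan 1: 117 on hand, pool $1,450.80 (≈ $12.4000 each)
After Jan 7: 384 on hand, pool $4,361.10 (≈ $11.3570 each)
Jan 10, sell 151: 151/384 × $4,361.10 → $1,714.91
After Jan 13: 452 on hand, pool $5,142.79 (≈ $11.3779 each)
Ending inventory (cost pool remaining) = $5,142.79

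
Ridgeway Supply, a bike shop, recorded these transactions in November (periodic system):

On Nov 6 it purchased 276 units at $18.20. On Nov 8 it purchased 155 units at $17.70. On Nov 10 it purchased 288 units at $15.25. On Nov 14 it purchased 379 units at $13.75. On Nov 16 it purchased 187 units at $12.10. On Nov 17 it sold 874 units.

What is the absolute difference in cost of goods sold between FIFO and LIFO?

$2,070.00

FIFO COGS: 276 @ $18.20 + 155 @ $17.70 + 288 @ $15.25 + 155 @ $13.75 = $14,289.95
LIFO COGS: 187 @ $12.10 + 379 @ $13.75 + 288 @ $15.25 + 20 @ $17.70 = $12,219.95
Difference = |$14,289.95 − $12,219.95| = $2,070.00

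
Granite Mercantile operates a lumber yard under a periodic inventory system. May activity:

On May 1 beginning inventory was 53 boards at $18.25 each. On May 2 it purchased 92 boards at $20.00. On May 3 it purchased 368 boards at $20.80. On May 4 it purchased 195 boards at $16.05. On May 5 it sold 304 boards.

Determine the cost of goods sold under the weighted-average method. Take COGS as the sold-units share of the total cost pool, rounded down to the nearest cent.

COGS = $5,835.85

May 5, sell 304: 304/708 × $13,591.40 → $5,835.85
Ending inventory (cost pool remaining) = $7,755.55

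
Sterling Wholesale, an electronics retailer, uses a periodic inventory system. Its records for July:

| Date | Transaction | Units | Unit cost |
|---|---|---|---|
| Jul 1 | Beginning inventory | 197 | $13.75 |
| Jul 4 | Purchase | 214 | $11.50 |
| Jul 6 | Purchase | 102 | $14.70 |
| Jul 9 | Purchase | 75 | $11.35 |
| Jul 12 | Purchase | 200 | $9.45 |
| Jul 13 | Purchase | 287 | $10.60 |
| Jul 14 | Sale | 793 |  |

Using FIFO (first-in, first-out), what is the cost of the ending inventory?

Jul 14, 793 sold [FIFO — oldest first]: 197 @ $13.75 + 214 @ $11.50 + 102 @ $14.70 + 75 @ $11.35 + 200 @ $9.45 + 5 @ $10.60 = $9,463.40
Ending inventory: 282 @ $10.60 = $2,989.20
Check: goods available $12,452.60 = COGS $9,463.40 + ending $2,989.20

Ending inventory = $2,989.20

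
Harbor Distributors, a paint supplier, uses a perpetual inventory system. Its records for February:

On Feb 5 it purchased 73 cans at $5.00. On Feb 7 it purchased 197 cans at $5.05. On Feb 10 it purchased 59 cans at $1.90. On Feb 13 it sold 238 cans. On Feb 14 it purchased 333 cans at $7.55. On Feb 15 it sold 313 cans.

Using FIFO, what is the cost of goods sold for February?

COGS = $3,148.05

Feb 13, 238 sold [FIFO — oldest first]: 73 @ $5.00 + 165 @ $5.05 = $1,198.25
Feb 15, 313 sold [FIFO — oldest first]: 32 @ $5.05 + 59 @ $1.90 + 222 @ $7.55 = $1,949.80
Total COGS = $1,198.25 + $1,949.80 = $3,148.05
Ending inventory: 111 @ $7.55 = $838.05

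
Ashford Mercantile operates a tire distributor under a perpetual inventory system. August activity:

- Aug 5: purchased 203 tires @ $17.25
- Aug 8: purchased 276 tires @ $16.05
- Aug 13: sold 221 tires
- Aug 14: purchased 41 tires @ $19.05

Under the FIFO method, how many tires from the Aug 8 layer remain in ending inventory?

258

Aug 13, 221 sold [FIFO — oldest first]: 203 @ $17.25 + 18 @ $16.05 = $3,790.65
Ending inventory: 258 @ $16.05 + 41 @ $19.05 = $4,921.95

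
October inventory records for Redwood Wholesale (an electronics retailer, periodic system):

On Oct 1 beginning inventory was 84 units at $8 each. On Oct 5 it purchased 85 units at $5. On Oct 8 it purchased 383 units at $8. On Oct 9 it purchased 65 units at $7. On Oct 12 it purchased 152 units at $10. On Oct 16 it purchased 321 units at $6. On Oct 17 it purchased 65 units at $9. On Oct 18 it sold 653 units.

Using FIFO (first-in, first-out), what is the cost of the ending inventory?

Ending inventory = $3,671

Oct 18, 653 sold [FIFO — oldest first]: 84 @ $8 + 85 @ $5 + 383 @ $8 + 65 @ $7 + 36 @ $10 = $4,976
Ending inventory: 116 @ $10 + 321 @ $6 + 65 @ $9 = $3,671
Check: goods available $8,647 = COGS $4,976 + ending $3,671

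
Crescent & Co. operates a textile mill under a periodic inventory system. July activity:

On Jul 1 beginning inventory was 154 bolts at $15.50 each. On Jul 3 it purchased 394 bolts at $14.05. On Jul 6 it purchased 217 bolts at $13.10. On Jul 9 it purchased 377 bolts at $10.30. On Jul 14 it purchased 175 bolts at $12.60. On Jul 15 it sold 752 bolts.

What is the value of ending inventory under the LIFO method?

Jul 15, 752 sold [LIFO — newest first]: 175 @ $12.60 + 377 @ $10.30 + 200 @ $13.10 = $8,708.10
Ending inventory: 154 @ $15.50 + 394 @ $14.05 + 17 @ $13.10 = $8,145.40

Ending inventory = $8,145.40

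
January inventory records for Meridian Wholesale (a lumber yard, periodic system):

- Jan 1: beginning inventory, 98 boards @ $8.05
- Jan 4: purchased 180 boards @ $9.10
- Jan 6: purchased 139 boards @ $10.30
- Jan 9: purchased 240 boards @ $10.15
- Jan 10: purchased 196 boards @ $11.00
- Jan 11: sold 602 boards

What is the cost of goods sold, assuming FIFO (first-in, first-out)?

Jan 11, 602 sold [FIFO — oldest first]: 98 @ $8.05 + 180 @ $9.10 + 139 @ $10.30 + 185 @ $10.15 = $5,736.35
Ending inventory: 55 @ $10.15 + 196 @ $11.00 = $2,714.25
Check: goods available $8,450.60 = COGS $5,736.35 + ending $2,714.25

COGS = $5,736.35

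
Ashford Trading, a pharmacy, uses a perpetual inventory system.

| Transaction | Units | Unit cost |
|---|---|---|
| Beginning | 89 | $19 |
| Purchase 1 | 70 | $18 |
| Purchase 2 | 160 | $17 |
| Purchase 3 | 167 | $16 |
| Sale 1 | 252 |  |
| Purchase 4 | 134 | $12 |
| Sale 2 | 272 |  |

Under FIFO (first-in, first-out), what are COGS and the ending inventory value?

Sale 1 (252) [FIFO — oldest first]: 89 @ $19 + 70 @ $18 + 93 @ $17 = $4,532
Sale 2 (272) [FIFO — oldest first]: 67 @ $17 + 167 @ $16 + 38 @ $12 = $4,267
Total COGS = $4,532 + $4,267 = $8,799
Ending inventory: 96 @ $12 = $1,152

COGS = $8,799; ending inventory = $1,152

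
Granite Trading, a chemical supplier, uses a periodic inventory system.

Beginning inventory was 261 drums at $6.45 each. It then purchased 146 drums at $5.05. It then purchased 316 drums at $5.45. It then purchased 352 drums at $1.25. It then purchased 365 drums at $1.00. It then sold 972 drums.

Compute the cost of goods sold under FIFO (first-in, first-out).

Sale 1 (972) [FIFO — oldest first]: 261 @ $6.45 + 146 @ $5.05 + 316 @ $5.45 + 249 @ $1.25 = $4,454.20
Ending inventory: 103 @ $1.25 + 365 @ $1.00 = $493.75

COGS = $4,454.20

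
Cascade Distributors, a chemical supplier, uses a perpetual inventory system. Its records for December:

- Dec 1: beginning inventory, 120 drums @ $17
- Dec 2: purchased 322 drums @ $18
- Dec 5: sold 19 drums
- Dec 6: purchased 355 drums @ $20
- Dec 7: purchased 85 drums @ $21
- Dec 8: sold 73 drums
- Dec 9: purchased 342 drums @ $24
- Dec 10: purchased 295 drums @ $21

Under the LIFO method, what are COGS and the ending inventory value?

COGS = $1,875; ending inventory = $29,249

Dec 5, 19 sold [LIFO — newest first]: 19 @ $18 = $342
Dec 8, 73 sold [LIFO — newest first]: 73 @ $21 = $1,533
Total COGS = $342 + $1,533 = $1,875
Ending inventory: 120 @ $17 + 303 @ $18 + 355 @ $20 + 12 @ $21 + 342 @ $24 + 295 @ $21 = $29,249
Check: goods available $31,124 = COGS $1,875 + ending $29,249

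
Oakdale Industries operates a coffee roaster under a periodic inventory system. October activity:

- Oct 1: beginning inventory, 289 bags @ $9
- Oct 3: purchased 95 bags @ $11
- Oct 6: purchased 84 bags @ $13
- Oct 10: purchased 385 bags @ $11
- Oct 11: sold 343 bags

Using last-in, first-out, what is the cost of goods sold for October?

Oct 11, 343 sold [LIFO — newest first]: 343 @ $11 = $3,773
Ending inventory: 289 @ $9 + 95 @ $11 + 84 @ $13 + 42 @ $11 = $5,200

COGS = $3,773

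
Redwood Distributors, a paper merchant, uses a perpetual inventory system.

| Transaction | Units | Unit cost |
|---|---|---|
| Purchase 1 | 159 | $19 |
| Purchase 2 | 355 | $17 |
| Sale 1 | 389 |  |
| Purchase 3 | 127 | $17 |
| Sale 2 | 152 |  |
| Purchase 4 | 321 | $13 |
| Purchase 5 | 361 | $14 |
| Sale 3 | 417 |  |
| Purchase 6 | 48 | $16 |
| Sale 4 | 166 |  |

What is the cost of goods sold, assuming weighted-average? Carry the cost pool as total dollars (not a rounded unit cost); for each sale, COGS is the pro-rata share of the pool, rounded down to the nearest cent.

COGS = $17,691.87

After Purchase 1: 159 on hand, pool $3,021.00 (≈ $19.0000 each)
After Purchase 2: 514 on hand, pool $9,056.00 (≈ $17.6187 each)
Sale 1, sell 389: 389/514 × $9,056.00 → $6,853.66
After Purchase 3: 252 on hand, pool $4,361.34 (≈ $17.3069 each)
Sale 2, sell 152: 152/252 × $4,361.34 → $2,630.64
After Purchase 4: 421 on hand, pool $5,903.70 (≈ $14.0230 each)
After Purchase 5: 782 on hand, pool $10,957.70 (≈ $14.0124 each)
Sale 3, sell 417: 417/782 × $10,957.70 → $5,843.17
After Purchase 6: 413 on hand, pool $5,882.53 (≈ $14.2434 each)
Sale 4, sell 166: 166/413 × $5,882.53 → $2,364.40
Total COGS = $6,853.66 + $2,630.64 + $5,843.17 + $2,364.40 = $17,691.87
Ending inventory (cost pool remaining) = $3,518.13
Check: goods available $21,210.00 = COGS $17,691.87 + ending $3,518.13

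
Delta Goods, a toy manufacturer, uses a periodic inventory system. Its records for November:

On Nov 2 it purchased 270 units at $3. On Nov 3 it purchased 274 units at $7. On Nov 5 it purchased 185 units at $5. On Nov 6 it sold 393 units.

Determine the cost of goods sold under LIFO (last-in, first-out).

COGS = $2,381

Nov 6, 393 sold [LIFO — newest first]: 185 @ $5 + 208 @ $7 = $2,381
Ending inventory: 270 @ $3 + 66 @ $7 = $1,272
Check: goods available $3,653 = COGS $2,381 + ending $1,272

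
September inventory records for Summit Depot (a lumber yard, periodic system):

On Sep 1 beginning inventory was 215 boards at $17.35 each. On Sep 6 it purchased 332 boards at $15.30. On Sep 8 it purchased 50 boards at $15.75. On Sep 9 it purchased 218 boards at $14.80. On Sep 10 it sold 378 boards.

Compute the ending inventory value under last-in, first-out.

Sep 10, 378 sold [LIFO — newest first]: 218 @ $14.80 + 50 @ $15.75 + 110 @ $15.30 = $5,696.90
Ending inventory: 215 @ $17.35 + 222 @ $15.30 = $7,126.85

Ending inventory = $7,126.85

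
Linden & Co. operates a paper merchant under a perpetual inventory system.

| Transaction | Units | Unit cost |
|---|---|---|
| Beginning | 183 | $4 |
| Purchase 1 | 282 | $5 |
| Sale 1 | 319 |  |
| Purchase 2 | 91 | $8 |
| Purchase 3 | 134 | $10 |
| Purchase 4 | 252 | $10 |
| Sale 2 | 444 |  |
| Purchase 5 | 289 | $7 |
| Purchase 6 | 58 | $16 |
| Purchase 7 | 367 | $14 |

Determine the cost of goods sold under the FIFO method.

COGS = $4,940

Sale 1 (319) [FIFO — oldest first]: 183 @ $4 + 136 @ $5 = $1,412
Sale 2 (444) [FIFO — oldest first]: 146 @ $5 + 91 @ $8 + 134 @ $10 + 73 @ $10 = $3,528
Total COGS = $1,412 + $3,528 = $4,940
Ending inventory: 179 @ $10 + 289 @ $7 + 58 @ $16 + 367 @ $14 = $9,879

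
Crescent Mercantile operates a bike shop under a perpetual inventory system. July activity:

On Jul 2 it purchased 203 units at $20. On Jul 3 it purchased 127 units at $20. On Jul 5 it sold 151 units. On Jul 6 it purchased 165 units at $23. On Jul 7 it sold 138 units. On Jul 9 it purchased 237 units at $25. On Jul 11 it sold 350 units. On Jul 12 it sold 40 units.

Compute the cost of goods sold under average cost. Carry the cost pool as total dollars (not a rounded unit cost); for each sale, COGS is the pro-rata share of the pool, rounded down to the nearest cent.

After Jul 2: 203 on hand, pool $4,060.00 (≈ $20.0000 each)
After Jul 3: 330 on hand, pool $6,600.00 (≈ $20.0000 each)
Jul 5, sell 151: 151/330 × $6,600.00 → $3,020.00
After Jul 6: 344 on hand, pool $7,375.00 (≈ $21.4390 each)
Jul 7, sell 138: 138/344 × $7,375.00 → $2,958.57
After Jul 9: 443 on hand, pool $10,341.43 (≈ $23.3441 each)
Jul 11, sell 350: 350/443 × $10,341.43 → $8,170.43
Jul 12, sell 40: 40/93 × $2,171.00 → $933.76
Total COGS = $3,020.00 + $2,958.57 + $8,170.43 + $933.76 = $15,082.76
Ending inventory (cost pool remaining) = $1,237.24

COGS = $15,082.76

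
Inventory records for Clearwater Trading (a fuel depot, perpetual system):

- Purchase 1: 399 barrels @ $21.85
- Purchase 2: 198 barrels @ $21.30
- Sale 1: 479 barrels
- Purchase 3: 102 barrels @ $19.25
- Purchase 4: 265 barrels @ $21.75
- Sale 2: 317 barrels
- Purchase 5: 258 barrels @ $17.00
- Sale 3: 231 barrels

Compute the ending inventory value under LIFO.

Sale 1 (479) [LIFO — newest first]: 198 @ $21.30 + 281 @ $21.85 = $10,357.25
Sale 2 (317) [LIFO — newest first]: 265 @ $21.75 + 52 @ $19.25 = $6,764.75
Sale 3 (231) [LIFO — newest first]: 231 @ $17.00 = $3,927.00
Total COGS = $10,357.25 + $6,764.75 + $3,927.00 = $21,049.00
Ending inventory: 118 @ $21.85 + 50 @ $19.25 + 27 @ $17.00 = $3,999.80
Check: goods available $25,048.80 = COGS $21,049.00 + ending $3,999.80

Ending inventory = $3,999.80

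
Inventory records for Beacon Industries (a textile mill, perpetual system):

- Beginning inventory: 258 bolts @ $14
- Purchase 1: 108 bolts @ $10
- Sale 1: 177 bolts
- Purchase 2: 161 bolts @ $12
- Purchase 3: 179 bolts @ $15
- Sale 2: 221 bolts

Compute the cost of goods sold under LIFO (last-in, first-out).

COGS = $5,235

Sale 1 (177) [LIFO — newest first]: 108 @ $10 + 69 @ $14 = $2,046
Sale 2 (221) [LIFO — newest first]: 179 @ $15 + 42 @ $12 = $3,189
Total COGS = $2,046 + $3,189 = $5,235
Ending inventory: 189 @ $14 + 119 @ $12 = $4,074
Check: goods available $9,309 = COGS $5,235 + ending $4,074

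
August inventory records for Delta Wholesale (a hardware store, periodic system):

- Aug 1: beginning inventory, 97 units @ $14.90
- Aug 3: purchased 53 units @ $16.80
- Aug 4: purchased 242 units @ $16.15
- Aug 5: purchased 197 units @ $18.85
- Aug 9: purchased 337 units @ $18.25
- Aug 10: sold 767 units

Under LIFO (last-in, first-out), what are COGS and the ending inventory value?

COGS = $13,626.65; ending inventory = $2,481.05

Aug 10, 767 sold [LIFO — newest first]: 337 @ $18.25 + 197 @ $18.85 + 233 @ $16.15 = $13,626.65
Ending inventory: 97 @ $14.90 + 53 @ $16.80 + 9 @ $16.15 = $2,481.05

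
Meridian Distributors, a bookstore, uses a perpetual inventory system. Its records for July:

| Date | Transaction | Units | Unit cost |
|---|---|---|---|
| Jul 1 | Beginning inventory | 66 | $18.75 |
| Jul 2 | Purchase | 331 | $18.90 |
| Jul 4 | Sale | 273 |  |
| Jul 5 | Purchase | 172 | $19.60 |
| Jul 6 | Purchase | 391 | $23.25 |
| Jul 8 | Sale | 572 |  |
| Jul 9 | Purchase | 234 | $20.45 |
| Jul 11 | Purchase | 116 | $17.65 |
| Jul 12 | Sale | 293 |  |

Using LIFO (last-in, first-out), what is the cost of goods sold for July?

COGS = $23,458.80

Jul 4, 273 sold [LIFO — newest first]: 273 @ $18.90 = $5,159.70
Jul 8, 572 sold [LIFO — newest first]: 391 @ $23.25 + 172 @ $19.60 + 9 @ $18.90 = $12,632.05
Jul 12, 293 sold [LIFO — newest first]: 116 @ $17.65 + 177 @ $20.45 = $5,667.05
Total COGS = $5,159.70 + $12,632.05 + $5,667.05 = $23,458.80
Ending inventory: 66 @ $18.75 + 49 @ $18.90 + 57 @ $20.45 = $3,329.25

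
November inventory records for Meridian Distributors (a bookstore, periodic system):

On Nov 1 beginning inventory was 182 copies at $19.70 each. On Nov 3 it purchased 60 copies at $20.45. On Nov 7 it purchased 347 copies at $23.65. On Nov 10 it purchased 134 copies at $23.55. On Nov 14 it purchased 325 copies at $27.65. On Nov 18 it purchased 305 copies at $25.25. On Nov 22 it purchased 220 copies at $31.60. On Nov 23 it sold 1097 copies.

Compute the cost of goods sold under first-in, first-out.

COGS = $26,398.15

Nov 23, 1097 sold [FIFO — oldest first]: 182 @ $19.70 + 60 @ $20.45 + 347 @ $23.65 + 134 @ $23.55 + 325 @ $27.65 + 49 @ $25.25 = $26,398.15
Ending inventory: 256 @ $25.25 + 220 @ $31.60 = $13,416.00
Check: goods available $39,814.15 = COGS $26,398.15 + ending $13,416.00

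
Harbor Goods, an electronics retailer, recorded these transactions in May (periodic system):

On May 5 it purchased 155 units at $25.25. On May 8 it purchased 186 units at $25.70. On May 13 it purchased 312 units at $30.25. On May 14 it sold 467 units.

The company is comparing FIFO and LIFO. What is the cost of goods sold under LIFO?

COGS = $13,421.50

FIFO COGS: 155 @ $25.25 + 186 @ $25.70 + 126 @ $30.25 = $12,505.45
LIFO COGS: 312 @ $30.25 + 155 @ $25.70 = $13,421.50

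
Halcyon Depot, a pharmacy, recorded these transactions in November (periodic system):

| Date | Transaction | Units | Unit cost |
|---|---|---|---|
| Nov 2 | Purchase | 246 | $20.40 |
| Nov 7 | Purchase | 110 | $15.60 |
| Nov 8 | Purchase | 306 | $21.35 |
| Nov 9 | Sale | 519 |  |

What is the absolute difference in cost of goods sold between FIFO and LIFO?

FIFO COGS: 246 @ $20.40 + 110 @ $15.60 + 163 @ $21.35 = $10,214.45
LIFO COGS: 306 @ $21.35 + 110 @ $15.60 + 103 @ $20.40 = $10,350.30
Difference = |$10,214.45 − $10,350.30| = $135.85

$135.85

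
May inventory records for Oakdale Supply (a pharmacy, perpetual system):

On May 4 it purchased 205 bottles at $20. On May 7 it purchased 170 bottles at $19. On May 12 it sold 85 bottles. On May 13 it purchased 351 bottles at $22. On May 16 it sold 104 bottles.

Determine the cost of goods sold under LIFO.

COGS = $3,903

May 12, 85 sold [LIFO — newest first]: 85 @ $19 = $1,615
May 16, 104 sold [LIFO — newest first]: 104 @ $22 = $2,288
Total COGS = $1,615 + $2,288 = $3,903
Ending inventory: 205 @ $20 + 85 @ $19 + 247 @ $22 = $11,149
Check: goods available $15,052 = COGS $3,903 + ending $11,149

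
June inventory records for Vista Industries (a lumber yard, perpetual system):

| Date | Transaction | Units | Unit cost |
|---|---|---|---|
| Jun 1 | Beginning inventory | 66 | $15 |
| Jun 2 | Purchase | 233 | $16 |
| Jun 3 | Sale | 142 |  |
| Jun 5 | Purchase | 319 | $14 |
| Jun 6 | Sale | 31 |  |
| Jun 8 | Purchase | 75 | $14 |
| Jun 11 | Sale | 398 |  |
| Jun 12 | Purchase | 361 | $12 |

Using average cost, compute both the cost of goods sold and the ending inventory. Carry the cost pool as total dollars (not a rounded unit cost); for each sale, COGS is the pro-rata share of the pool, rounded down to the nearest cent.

COGS = $8,464.72; ending inventory = $6,101.28

After Jun 1: 66 on hand, pool $990.00 (≈ $15.0000 each)
After Jun 2: 299 on hand, pool $4,718.00 (≈ $15.7793 each)
Jun 3, sell 142: 142/299 × $4,718.00 → $2,240.65
After Jun 5: 476 on hand, pool $6,943.35 (≈ $14.5869 each)
Jun 6, sell 31: 31/476 × $6,943.35 → $452.19
After Jun 8: 520 on hand, pool $7,541.16 (≈ $14.5022 each)
Jun 11, sell 398: 398/520 × $7,541.16 → $5,771.88
After Jun 12: 483 on hand, pool $6,101.28 (≈ $12.6320 each)
Total COGS = $2,240.65 + $452.19 + $5,771.88 = $8,464.72
Ending inventory (cost pool remaining) = $6,101.28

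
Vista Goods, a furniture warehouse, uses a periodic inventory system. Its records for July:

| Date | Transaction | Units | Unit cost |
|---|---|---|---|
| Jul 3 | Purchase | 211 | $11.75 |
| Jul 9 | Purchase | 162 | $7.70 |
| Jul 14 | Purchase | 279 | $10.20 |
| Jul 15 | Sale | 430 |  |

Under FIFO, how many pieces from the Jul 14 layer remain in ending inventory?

Jul 15, 430 sold [FIFO — oldest first]: 211 @ $11.75 + 162 @ $7.70 + 57 @ $10.20 = $4,308.05
Ending inventory: 222 @ $10.20 = $2,264.40
Check: goods available $6,572.45 = COGS $4,308.05 + ending $2,264.40

222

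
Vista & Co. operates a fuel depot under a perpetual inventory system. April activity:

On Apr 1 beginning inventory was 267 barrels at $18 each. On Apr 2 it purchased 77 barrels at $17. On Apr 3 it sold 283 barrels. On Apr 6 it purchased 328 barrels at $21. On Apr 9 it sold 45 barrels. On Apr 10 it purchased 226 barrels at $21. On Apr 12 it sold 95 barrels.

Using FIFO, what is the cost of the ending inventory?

Ending inventory = $9,975

Apr 3, 283 sold [FIFO — oldest first]: 267 @ $18 + 16 @ $17 = $5,078
Apr 9, 45 sold [FIFO — oldest first]: 45 @ $17 = $765
Apr 12, 95 sold [FIFO — oldest first]: 16 @ $17 + 79 @ $21 = $1,931
Total COGS = $5,078 + $765 + $1,931 = $7,774
Ending inventory: 249 @ $21 + 226 @ $21 = $9,975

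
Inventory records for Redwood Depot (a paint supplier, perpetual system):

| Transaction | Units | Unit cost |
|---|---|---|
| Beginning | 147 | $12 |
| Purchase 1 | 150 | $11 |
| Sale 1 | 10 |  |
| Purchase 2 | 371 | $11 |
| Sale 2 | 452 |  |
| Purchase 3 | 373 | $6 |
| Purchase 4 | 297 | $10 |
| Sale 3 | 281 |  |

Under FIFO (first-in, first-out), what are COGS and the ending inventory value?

Sale 1 (10) [FIFO — oldest first]: 10 @ $12 = $120
Sale 2 (452) [FIFO — oldest first]: 137 @ $12 + 150 @ $11 + 165 @ $11 = $5,109
Sale 3 (281) [FIFO — oldest first]: 206 @ $11 + 75 @ $6 = $2,716
Total COGS = $120 + $5,109 + $2,716 = $7,945
Ending inventory: 298 @ $6 + 297 @ $10 = $4,758

COGS = $7,945; ending inventory = $4,758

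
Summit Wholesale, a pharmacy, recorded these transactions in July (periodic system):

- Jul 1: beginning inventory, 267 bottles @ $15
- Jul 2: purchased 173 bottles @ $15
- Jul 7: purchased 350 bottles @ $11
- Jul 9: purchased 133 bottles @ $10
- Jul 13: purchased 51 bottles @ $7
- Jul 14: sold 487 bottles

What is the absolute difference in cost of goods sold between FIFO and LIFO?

FIFO COGS: 267 @ $15 + 173 @ $15 + 47 @ $11 = $7,117
LIFO COGS: 51 @ $7 + 133 @ $10 + 303 @ $11 = $5,020
Difference = |$7,117 − $5,020| = $2,097

$2,097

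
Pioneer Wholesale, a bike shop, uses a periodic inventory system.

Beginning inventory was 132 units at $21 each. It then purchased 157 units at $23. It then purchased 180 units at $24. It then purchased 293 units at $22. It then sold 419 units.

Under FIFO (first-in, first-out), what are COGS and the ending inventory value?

COGS = $9,503; ending inventory = $7,646

Sale 1 (419) [FIFO — oldest first]: 132 @ $21 + 157 @ $23 + 130 @ $24 = $9,503
Ending inventory: 50 @ $24 + 293 @ $22 = $7,646
Check: goods available $17,149 = COGS $9,503 + ending $7,646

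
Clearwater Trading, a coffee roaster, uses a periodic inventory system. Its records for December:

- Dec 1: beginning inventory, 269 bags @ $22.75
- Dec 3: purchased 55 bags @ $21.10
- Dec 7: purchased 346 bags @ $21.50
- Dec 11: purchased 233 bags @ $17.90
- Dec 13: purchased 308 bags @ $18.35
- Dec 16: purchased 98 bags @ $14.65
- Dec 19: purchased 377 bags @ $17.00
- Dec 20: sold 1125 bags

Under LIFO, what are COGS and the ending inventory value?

Dec 20, 1125 sold [LIFO — newest first]: 377 @ $17.00 + 98 @ $14.65 + 308 @ $18.35 + 233 @ $17.90 + 109 @ $21.50 = $20,010.70
Ending inventory: 269 @ $22.75 + 55 @ $21.10 + 237 @ $21.50 = $12,375.75

COGS = $20,010.70; ending inventory = $12,375.75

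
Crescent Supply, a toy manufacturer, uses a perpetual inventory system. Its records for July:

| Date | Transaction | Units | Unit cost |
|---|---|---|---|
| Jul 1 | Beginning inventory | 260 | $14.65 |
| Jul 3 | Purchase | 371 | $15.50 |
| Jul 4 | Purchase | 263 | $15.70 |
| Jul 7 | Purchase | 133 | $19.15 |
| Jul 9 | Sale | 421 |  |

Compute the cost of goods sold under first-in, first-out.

Jul 9, 421 sold [FIFO — oldest first]: 260 @ $14.65 + 161 @ $15.50 = $6,304.50
Ending inventory: 210 @ $15.50 + 263 @ $15.70 + 133 @ $19.15 = $9,931.05

COGS = $6,304.50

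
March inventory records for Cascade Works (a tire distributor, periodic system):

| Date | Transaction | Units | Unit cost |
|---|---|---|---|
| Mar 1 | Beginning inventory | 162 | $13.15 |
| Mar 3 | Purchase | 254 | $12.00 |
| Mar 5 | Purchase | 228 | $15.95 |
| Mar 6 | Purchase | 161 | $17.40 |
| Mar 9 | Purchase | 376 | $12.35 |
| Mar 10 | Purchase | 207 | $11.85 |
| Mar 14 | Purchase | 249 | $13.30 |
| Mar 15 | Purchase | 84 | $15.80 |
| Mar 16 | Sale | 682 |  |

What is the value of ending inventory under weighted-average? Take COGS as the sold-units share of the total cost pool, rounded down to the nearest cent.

Mar 16, sell 682: 682/1721 × $23,351.75 → $9,253.86
Ending inventory (cost pool remaining) = $14,097.89
Check: goods available $23,351.75 = COGS $9,253.86 + ending $14,097.89

Ending inventory = $14,097.89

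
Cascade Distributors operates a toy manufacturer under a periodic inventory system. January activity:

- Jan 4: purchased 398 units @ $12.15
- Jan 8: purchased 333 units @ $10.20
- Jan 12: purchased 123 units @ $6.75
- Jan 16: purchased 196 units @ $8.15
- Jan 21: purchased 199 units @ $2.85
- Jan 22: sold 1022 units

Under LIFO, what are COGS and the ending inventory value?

COGS = $8,469.05; ending inventory = $2,758.05

Jan 22, 1022 sold [LIFO — newest first]: 199 @ $2.85 + 196 @ $8.15 + 123 @ $6.75 + 333 @ $10.20 + 171 @ $12.15 = $8,469.05
Ending inventory: 227 @ $12.15 = $2,758.05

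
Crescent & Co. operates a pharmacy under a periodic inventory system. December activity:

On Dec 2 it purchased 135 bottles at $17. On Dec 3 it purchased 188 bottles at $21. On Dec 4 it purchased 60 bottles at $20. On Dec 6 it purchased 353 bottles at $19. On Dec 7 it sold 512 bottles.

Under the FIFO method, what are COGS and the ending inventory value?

COGS = $9,894; ending inventory = $4,256

Dec 7, 512 sold [FIFO — oldest first]: 135 @ $17 + 188 @ $21 + 60 @ $20 + 129 @ $19 = $9,894
Ending inventory: 224 @ $19 = $4,256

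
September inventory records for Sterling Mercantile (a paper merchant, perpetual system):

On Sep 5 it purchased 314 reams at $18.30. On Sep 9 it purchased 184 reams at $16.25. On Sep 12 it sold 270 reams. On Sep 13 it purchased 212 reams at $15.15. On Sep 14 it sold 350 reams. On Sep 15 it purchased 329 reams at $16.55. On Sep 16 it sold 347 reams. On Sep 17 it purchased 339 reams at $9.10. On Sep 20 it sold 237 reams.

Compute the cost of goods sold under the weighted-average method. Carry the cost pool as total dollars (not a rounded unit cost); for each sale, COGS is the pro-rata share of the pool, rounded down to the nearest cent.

After Sep 5: 314 on hand, pool $5,746.20 (≈ $18.3000 each)
After Sep 9: 498 on hand, pool $8,736.20 (≈ $17.5426 each)
Sep 12, sell 270: 270/498 × $8,736.20 → $4,736.49
After Sep 13: 440 on hand, pool $7,211.51 (≈ $16.3898 each)
Sep 14, sell 350: 350/440 × $7,211.51 → $5,736.42
After Sep 15: 419 on hand, pool $6,920.04 (≈ $16.5156 each)
Sep 16, sell 347: 347/419 × $6,920.04 → $5,730.91
After Sep 17: 411 on hand, pool $4,274.03 (≈ $10.3991 each)
Sep 20, sell 237: 237/411 × $4,274.03 → $2,464.58
Total COGS = $4,736.49 + $5,736.42 + $5,730.91 + $2,464.58 = $18,668.40
Ending inventory (cost pool remaining) = $1,809.45
Check: goods available $20,477.85 = COGS $18,668.40 + ending $1,809.45

COGS = $18,668.40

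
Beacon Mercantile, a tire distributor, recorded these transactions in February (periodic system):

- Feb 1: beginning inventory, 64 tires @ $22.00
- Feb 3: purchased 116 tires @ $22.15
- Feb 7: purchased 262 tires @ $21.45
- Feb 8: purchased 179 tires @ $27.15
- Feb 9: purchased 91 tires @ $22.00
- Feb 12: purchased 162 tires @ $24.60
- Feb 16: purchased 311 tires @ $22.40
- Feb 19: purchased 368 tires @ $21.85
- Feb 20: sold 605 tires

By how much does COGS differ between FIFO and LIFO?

$673.15

FIFO COGS: 64 @ $22.00 + 116 @ $22.15 + 262 @ $21.45 + 163 @ $27.15 = $14,022.75
LIFO COGS: 368 @ $21.85 + 237 @ $22.40 = $13,349.60
Difference = |$14,022.75 − $13,349.60| = $673.15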